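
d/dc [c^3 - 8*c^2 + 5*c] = 3*c^2 - 16*c + 5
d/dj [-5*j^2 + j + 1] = 1 - 10*j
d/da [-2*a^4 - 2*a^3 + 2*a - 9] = -8*a^3 - 6*a^2 + 2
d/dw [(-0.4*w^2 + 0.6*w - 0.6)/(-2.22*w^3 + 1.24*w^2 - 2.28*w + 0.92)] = (-0.888*w^4 + 2.664*w^3 - 3.828*w^2 + 0.752*w - 0.816)/(4.9284*w^6 - 5.5056*w^5 + 11.6608*w^4 - 9.7392*w^3 + 7.48*w^2 - 4.1952*w + 0.8464)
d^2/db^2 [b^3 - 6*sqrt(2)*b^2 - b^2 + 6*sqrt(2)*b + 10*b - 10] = 6*b - 12*sqrt(2) - 2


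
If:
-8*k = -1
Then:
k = 1/8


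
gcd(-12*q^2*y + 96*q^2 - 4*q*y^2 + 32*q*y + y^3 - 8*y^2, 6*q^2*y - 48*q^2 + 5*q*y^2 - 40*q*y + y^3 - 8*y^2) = 2*q*y - 16*q + y^2 - 8*y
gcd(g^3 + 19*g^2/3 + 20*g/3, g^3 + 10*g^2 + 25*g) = g^2 + 5*g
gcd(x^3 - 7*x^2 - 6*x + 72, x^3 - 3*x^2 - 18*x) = x^2 - 3*x - 18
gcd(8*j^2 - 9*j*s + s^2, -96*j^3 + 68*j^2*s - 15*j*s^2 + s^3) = -8*j + s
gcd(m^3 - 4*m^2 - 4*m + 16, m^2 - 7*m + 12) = m - 4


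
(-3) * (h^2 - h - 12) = -3*h^2 + 3*h + 36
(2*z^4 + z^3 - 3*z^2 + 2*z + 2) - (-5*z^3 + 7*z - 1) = 2*z^4 + 6*z^3 - 3*z^2 - 5*z + 3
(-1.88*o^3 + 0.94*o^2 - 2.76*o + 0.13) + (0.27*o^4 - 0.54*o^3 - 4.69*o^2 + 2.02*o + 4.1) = 0.27*o^4 - 2.42*o^3 - 3.75*o^2 - 0.74*o + 4.23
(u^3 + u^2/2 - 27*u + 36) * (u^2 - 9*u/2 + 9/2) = u^5 - 4*u^4 - 99*u^3/4 + 639*u^2/4 - 567*u/2 + 162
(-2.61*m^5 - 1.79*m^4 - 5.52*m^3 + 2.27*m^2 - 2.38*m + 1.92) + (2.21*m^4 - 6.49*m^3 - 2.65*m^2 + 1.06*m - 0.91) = -2.61*m^5 + 0.42*m^4 - 12.01*m^3 - 0.38*m^2 - 1.32*m + 1.01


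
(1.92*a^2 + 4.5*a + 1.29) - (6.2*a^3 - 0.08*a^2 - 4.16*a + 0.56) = -6.2*a^3 + 2.0*a^2 + 8.66*a + 0.73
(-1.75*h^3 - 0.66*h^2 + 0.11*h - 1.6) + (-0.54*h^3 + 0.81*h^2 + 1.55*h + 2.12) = -2.29*h^3 + 0.15*h^2 + 1.66*h + 0.52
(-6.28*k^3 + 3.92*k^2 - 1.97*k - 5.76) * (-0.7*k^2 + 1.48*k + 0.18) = 4.396*k^5 - 12.0384*k^4 + 6.0502*k^3 + 1.822*k^2 - 8.8794*k - 1.0368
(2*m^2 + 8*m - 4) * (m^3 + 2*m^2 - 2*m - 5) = 2*m^5 + 12*m^4 + 8*m^3 - 34*m^2 - 32*m + 20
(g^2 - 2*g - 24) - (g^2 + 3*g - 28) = 4 - 5*g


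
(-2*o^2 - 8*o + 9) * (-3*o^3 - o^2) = 6*o^5 + 26*o^4 - 19*o^3 - 9*o^2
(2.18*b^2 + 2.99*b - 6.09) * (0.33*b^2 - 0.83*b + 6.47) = 0.7194*b^4 - 0.8227*b^3 + 9.6132*b^2 + 24.4*b - 39.4023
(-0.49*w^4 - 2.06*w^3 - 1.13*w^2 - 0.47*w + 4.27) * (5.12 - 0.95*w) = 0.4655*w^5 - 0.5518*w^4 - 9.4737*w^3 - 5.3391*w^2 - 6.4629*w + 21.8624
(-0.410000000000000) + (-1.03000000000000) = -1.44000000000000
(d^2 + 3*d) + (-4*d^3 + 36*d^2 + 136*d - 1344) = -4*d^3 + 37*d^2 + 139*d - 1344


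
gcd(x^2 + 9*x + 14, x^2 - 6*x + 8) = 1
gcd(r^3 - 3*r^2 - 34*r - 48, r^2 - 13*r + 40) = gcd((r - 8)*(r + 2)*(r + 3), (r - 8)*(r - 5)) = r - 8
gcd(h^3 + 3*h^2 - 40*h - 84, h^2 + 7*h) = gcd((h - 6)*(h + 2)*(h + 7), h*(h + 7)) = h + 7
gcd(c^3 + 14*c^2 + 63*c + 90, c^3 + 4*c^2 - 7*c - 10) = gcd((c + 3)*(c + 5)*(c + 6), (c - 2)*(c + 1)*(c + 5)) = c + 5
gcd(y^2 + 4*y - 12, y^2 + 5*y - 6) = y + 6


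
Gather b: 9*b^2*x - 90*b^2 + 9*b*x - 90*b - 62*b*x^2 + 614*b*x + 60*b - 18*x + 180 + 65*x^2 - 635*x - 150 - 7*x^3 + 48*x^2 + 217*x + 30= b^2*(9*x - 90) + b*(-62*x^2 + 623*x - 30) - 7*x^3 + 113*x^2 - 436*x + 60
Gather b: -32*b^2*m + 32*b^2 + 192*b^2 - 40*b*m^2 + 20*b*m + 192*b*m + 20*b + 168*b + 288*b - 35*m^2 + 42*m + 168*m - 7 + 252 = b^2*(224 - 32*m) + b*(-40*m^2 + 212*m + 476) - 35*m^2 + 210*m + 245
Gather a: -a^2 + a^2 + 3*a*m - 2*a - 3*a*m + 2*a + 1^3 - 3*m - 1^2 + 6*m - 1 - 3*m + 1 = 0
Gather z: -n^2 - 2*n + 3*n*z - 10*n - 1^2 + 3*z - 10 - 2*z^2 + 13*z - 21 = -n^2 - 12*n - 2*z^2 + z*(3*n + 16) - 32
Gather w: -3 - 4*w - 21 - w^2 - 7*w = -w^2 - 11*w - 24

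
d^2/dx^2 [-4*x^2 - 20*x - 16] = -8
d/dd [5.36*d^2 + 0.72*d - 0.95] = 10.72*d + 0.72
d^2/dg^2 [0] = 0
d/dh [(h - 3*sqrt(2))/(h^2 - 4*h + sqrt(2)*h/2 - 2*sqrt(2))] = 2*(2*h^2 - 8*h + sqrt(2)*h - (h - 3*sqrt(2))*(4*h - 8 + sqrt(2)) - 4*sqrt(2))/(2*h^2 - 8*h + sqrt(2)*h - 4*sqrt(2))^2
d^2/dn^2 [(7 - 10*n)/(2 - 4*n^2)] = 2*(8*n^2*(10*n - 7) + (7 - 30*n)*(2*n^2 - 1))/(2*n^2 - 1)^3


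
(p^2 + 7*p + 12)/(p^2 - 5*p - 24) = (p + 4)/(p - 8)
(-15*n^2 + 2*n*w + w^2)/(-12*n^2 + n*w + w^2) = (5*n + w)/(4*n + w)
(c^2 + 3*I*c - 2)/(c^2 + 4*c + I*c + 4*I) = (c + 2*I)/(c + 4)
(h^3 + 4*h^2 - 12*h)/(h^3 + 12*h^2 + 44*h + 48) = h*(h - 2)/(h^2 + 6*h + 8)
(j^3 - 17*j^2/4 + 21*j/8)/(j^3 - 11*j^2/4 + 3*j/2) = (j - 7/2)/(j - 2)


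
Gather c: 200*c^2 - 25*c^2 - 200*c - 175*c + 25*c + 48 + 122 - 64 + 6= 175*c^2 - 350*c + 112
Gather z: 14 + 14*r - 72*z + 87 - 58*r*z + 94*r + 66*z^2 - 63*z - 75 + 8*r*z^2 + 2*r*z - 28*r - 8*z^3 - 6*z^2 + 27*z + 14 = 80*r - 8*z^3 + z^2*(8*r + 60) + z*(-56*r - 108) + 40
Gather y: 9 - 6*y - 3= 6 - 6*y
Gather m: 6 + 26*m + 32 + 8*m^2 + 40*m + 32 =8*m^2 + 66*m + 70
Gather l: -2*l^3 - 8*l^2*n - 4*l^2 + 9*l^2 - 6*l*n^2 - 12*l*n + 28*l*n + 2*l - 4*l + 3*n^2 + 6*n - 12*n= -2*l^3 + l^2*(5 - 8*n) + l*(-6*n^2 + 16*n - 2) + 3*n^2 - 6*n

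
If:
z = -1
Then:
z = -1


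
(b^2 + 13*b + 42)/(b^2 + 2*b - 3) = (b^2 + 13*b + 42)/(b^2 + 2*b - 3)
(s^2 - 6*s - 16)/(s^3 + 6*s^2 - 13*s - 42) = (s - 8)/(s^2 + 4*s - 21)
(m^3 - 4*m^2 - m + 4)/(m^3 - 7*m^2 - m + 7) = (m - 4)/(m - 7)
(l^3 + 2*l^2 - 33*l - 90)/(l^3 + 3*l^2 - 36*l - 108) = (l + 5)/(l + 6)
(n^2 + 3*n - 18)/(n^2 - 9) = (n + 6)/(n + 3)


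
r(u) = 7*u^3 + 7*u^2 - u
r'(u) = 21*u^2 + 14*u - 1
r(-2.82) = -98.49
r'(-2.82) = 126.52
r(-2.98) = -120.10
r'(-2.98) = 143.77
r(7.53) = 3378.08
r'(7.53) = 1295.14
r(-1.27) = -1.78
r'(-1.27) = 15.09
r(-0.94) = 1.31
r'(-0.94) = 4.40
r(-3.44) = -198.68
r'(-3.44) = 199.35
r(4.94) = 1009.76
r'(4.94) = 580.64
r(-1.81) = -16.77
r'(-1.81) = 42.46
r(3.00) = 249.00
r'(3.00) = 230.00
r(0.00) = 0.00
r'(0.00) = -1.00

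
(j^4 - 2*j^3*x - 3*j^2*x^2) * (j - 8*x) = j^5 - 10*j^4*x + 13*j^3*x^2 + 24*j^2*x^3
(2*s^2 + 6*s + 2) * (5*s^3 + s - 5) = 10*s^5 + 30*s^4 + 12*s^3 - 4*s^2 - 28*s - 10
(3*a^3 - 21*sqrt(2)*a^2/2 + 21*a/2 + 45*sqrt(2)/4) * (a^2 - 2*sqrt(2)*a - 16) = 3*a^5 - 33*sqrt(2)*a^4/2 + 9*a^3/2 + 633*sqrt(2)*a^2/4 - 213*a - 180*sqrt(2)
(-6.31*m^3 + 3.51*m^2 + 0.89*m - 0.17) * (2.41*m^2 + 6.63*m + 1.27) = -15.2071*m^5 - 33.3762*m^4 + 17.4025*m^3 + 9.9487*m^2 + 0.00320000000000009*m - 0.2159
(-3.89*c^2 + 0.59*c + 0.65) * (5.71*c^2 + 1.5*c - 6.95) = -22.2119*c^4 - 2.4661*c^3 + 31.632*c^2 - 3.1255*c - 4.5175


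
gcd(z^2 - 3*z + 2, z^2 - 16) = 1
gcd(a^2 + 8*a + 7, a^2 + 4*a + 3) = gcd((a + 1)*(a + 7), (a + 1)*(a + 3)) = a + 1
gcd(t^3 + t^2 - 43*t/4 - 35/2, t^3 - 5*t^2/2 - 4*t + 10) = t + 2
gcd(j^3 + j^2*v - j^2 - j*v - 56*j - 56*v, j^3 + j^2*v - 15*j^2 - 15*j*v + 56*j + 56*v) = j^2 + j*v - 8*j - 8*v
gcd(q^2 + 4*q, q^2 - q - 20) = q + 4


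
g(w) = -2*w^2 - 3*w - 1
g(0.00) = -1.00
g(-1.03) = -0.03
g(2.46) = -20.48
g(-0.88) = 0.09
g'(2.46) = -12.84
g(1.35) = -8.70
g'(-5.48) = 18.92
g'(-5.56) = 19.24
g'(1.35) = -8.40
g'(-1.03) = 1.12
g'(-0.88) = 0.52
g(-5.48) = -44.62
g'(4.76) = -22.04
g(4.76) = -60.60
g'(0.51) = -5.04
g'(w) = -4*w - 3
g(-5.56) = -46.15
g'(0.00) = -3.00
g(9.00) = -190.00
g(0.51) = -3.05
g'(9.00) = -39.00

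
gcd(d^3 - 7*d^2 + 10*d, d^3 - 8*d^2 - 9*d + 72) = 1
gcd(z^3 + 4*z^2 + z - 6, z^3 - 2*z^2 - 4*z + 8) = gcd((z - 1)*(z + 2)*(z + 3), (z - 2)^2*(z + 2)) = z + 2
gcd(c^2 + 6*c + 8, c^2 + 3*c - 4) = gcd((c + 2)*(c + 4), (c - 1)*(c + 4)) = c + 4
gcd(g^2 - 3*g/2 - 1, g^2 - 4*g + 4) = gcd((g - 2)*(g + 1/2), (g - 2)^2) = g - 2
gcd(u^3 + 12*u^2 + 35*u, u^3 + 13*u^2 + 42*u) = u^2 + 7*u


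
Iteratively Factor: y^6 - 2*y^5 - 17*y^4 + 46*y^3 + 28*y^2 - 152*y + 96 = (y - 1)*(y^5 - y^4 - 18*y^3 + 28*y^2 + 56*y - 96) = (y - 1)*(y + 2)*(y^4 - 3*y^3 - 12*y^2 + 52*y - 48) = (y - 2)*(y - 1)*(y + 2)*(y^3 - y^2 - 14*y + 24) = (y - 2)*(y - 1)*(y + 2)*(y + 4)*(y^2 - 5*y + 6) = (y - 3)*(y - 2)*(y - 1)*(y + 2)*(y + 4)*(y - 2)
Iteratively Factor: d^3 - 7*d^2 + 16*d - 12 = (d - 3)*(d^2 - 4*d + 4) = (d - 3)*(d - 2)*(d - 2)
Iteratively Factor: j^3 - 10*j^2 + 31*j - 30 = (j - 3)*(j^2 - 7*j + 10) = (j - 5)*(j - 3)*(j - 2)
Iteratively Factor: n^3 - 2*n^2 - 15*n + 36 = (n + 4)*(n^2 - 6*n + 9) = (n - 3)*(n + 4)*(n - 3)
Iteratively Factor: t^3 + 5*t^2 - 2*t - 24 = (t - 2)*(t^2 + 7*t + 12) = (t - 2)*(t + 4)*(t + 3)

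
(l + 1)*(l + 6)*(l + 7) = l^3 + 14*l^2 + 55*l + 42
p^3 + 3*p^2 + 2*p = p*(p + 1)*(p + 2)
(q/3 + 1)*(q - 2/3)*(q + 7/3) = q^3/3 + 14*q^2/9 + 31*q/27 - 14/9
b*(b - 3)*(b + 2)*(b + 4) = b^4 + 3*b^3 - 10*b^2 - 24*b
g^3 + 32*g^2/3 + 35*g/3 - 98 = (g - 7/3)*(g + 6)*(g + 7)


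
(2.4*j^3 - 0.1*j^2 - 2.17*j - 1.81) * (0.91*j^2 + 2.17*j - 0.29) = 2.184*j^5 + 5.117*j^4 - 2.8877*j^3 - 6.327*j^2 - 3.2984*j + 0.5249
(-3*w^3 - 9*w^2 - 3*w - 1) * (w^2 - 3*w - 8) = -3*w^5 + 48*w^3 + 80*w^2 + 27*w + 8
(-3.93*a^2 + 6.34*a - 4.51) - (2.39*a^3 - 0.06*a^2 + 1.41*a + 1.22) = -2.39*a^3 - 3.87*a^2 + 4.93*a - 5.73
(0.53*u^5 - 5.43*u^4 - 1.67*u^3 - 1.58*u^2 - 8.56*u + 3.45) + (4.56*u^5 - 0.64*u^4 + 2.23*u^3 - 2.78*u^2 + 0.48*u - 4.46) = 5.09*u^5 - 6.07*u^4 + 0.56*u^3 - 4.36*u^2 - 8.08*u - 1.01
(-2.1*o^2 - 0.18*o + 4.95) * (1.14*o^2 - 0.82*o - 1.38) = -2.394*o^4 + 1.5168*o^3 + 8.6886*o^2 - 3.8106*o - 6.831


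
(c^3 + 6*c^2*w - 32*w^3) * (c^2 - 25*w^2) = c^5 + 6*c^4*w - 25*c^3*w^2 - 182*c^2*w^3 + 800*w^5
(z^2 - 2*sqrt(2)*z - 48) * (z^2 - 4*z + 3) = z^4 - 4*z^3 - 2*sqrt(2)*z^3 - 45*z^2 + 8*sqrt(2)*z^2 - 6*sqrt(2)*z + 192*z - 144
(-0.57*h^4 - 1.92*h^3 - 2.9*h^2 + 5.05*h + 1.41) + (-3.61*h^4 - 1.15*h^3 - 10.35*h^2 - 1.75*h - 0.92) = -4.18*h^4 - 3.07*h^3 - 13.25*h^2 + 3.3*h + 0.49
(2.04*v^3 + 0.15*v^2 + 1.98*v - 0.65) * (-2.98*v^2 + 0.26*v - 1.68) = -6.0792*v^5 + 0.0834*v^4 - 9.2886*v^3 + 2.1998*v^2 - 3.4954*v + 1.092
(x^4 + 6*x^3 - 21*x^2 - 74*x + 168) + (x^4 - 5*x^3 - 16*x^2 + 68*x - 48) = 2*x^4 + x^3 - 37*x^2 - 6*x + 120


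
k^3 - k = k*(k - 1)*(k + 1)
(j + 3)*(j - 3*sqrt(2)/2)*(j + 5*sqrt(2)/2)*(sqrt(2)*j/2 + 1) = sqrt(2)*j^4/2 + 2*j^3 + 3*sqrt(2)*j^3/2 - 11*sqrt(2)*j^2/4 + 6*j^2 - 33*sqrt(2)*j/4 - 15*j/2 - 45/2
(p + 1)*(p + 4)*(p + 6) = p^3 + 11*p^2 + 34*p + 24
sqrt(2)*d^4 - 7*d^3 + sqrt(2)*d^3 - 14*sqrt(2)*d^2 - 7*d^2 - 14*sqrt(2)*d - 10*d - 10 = (d + 1)*(d - 5*sqrt(2))*(d + sqrt(2))*(sqrt(2)*d + 1)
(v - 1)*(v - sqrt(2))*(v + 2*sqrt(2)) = v^3 - v^2 + sqrt(2)*v^2 - 4*v - sqrt(2)*v + 4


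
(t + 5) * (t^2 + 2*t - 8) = t^3 + 7*t^2 + 2*t - 40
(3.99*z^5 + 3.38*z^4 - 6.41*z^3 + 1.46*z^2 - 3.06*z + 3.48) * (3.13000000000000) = 12.4887*z^5 + 10.5794*z^4 - 20.0633*z^3 + 4.5698*z^2 - 9.5778*z + 10.8924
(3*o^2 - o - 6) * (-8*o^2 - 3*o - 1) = -24*o^4 - o^3 + 48*o^2 + 19*o + 6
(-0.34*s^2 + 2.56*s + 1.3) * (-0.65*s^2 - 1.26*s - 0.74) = 0.221*s^4 - 1.2356*s^3 - 3.819*s^2 - 3.5324*s - 0.962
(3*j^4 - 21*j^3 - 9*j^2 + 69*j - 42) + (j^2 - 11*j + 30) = 3*j^4 - 21*j^3 - 8*j^2 + 58*j - 12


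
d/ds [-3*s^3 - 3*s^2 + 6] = 3*s*(-3*s - 2)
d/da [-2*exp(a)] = -2*exp(a)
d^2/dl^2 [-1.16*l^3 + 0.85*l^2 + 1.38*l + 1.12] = 1.7 - 6.96*l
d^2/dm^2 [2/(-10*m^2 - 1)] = 40*(1 - 30*m^2)/(10*m^2 + 1)^3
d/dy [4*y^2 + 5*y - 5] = 8*y + 5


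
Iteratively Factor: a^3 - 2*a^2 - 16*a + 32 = (a - 2)*(a^2 - 16) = (a - 4)*(a - 2)*(a + 4)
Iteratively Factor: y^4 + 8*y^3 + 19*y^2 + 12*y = (y + 1)*(y^3 + 7*y^2 + 12*y) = (y + 1)*(y + 4)*(y^2 + 3*y) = y*(y + 1)*(y + 4)*(y + 3)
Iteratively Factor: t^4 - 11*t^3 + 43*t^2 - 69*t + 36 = (t - 3)*(t^3 - 8*t^2 + 19*t - 12) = (t - 3)^2*(t^2 - 5*t + 4) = (t - 4)*(t - 3)^2*(t - 1)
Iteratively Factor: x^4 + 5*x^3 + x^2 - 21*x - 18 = (x + 3)*(x^3 + 2*x^2 - 5*x - 6) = (x - 2)*(x + 3)*(x^2 + 4*x + 3) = (x - 2)*(x + 3)^2*(x + 1)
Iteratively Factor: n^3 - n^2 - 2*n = (n + 1)*(n^2 - 2*n) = n*(n + 1)*(n - 2)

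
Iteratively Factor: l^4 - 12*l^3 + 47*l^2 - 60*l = (l - 5)*(l^3 - 7*l^2 + 12*l) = (l - 5)*(l - 3)*(l^2 - 4*l) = l*(l - 5)*(l - 3)*(l - 4)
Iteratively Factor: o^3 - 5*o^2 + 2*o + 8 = (o - 4)*(o^2 - o - 2) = (o - 4)*(o - 2)*(o + 1)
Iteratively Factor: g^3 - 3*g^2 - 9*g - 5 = (g + 1)*(g^2 - 4*g - 5) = (g + 1)^2*(g - 5)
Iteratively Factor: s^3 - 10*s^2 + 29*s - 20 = (s - 5)*(s^2 - 5*s + 4) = (s - 5)*(s - 4)*(s - 1)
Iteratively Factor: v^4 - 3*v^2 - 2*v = (v)*(v^3 - 3*v - 2) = v*(v + 1)*(v^2 - v - 2) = v*(v + 1)^2*(v - 2)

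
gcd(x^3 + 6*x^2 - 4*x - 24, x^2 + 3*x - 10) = x - 2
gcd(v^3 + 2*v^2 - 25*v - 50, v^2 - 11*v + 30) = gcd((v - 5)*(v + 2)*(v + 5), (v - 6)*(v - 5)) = v - 5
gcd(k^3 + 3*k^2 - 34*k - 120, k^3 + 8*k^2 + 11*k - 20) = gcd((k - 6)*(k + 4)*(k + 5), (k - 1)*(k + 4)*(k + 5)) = k^2 + 9*k + 20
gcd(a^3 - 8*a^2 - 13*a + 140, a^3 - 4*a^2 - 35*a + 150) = a - 5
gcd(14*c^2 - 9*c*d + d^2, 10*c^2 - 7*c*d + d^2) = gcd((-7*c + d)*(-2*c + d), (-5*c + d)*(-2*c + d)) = 2*c - d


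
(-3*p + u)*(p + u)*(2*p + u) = -6*p^3 - 7*p^2*u + u^3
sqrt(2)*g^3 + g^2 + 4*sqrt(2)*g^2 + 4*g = g*(g + 4)*(sqrt(2)*g + 1)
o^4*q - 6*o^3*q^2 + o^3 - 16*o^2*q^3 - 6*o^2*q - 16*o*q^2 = o*(o - 8*q)*(o + 2*q)*(o*q + 1)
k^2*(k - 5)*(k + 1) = k^4 - 4*k^3 - 5*k^2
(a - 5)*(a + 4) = a^2 - a - 20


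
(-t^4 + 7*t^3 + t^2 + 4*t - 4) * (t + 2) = -t^5 + 5*t^4 + 15*t^3 + 6*t^2 + 4*t - 8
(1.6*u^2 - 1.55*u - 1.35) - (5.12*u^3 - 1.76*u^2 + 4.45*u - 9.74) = -5.12*u^3 + 3.36*u^2 - 6.0*u + 8.39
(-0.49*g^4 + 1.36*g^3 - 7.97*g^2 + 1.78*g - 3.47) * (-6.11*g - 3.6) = 2.9939*g^5 - 6.5456*g^4 + 43.8007*g^3 + 17.8162*g^2 + 14.7937*g + 12.492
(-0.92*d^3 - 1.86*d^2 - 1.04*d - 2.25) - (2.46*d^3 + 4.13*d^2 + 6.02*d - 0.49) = -3.38*d^3 - 5.99*d^2 - 7.06*d - 1.76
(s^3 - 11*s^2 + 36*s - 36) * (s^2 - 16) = s^5 - 11*s^4 + 20*s^3 + 140*s^2 - 576*s + 576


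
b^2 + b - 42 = (b - 6)*(b + 7)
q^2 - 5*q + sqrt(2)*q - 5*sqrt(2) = (q - 5)*(q + sqrt(2))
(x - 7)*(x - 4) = x^2 - 11*x + 28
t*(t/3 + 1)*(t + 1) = t^3/3 + 4*t^2/3 + t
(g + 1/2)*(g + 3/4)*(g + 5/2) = g^3 + 15*g^2/4 + 7*g/2 + 15/16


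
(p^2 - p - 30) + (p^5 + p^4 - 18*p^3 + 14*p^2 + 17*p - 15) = p^5 + p^4 - 18*p^3 + 15*p^2 + 16*p - 45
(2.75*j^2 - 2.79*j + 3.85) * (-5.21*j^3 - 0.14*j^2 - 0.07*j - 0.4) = -14.3275*j^5 + 14.1509*j^4 - 19.8604*j^3 - 1.4437*j^2 + 0.8465*j - 1.54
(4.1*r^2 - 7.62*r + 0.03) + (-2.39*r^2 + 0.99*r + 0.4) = 1.71*r^2 - 6.63*r + 0.43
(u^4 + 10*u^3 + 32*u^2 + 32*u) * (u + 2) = u^5 + 12*u^4 + 52*u^3 + 96*u^2 + 64*u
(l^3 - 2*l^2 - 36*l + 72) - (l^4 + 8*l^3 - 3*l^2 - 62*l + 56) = -l^4 - 7*l^3 + l^2 + 26*l + 16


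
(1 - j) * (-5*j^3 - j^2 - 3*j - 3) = 5*j^4 - 4*j^3 + 2*j^2 - 3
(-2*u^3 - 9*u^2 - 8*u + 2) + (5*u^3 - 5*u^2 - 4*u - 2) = 3*u^3 - 14*u^2 - 12*u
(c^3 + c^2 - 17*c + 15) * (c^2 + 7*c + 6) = c^5 + 8*c^4 - 4*c^3 - 98*c^2 + 3*c + 90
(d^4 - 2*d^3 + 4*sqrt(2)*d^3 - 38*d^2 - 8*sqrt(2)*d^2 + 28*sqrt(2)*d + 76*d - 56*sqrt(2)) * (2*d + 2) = 2*d^5 - 2*d^4 + 8*sqrt(2)*d^4 - 80*d^3 - 8*sqrt(2)*d^3 + 40*sqrt(2)*d^2 + 76*d^2 - 56*sqrt(2)*d + 152*d - 112*sqrt(2)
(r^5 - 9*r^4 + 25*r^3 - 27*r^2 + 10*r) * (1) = r^5 - 9*r^4 + 25*r^3 - 27*r^2 + 10*r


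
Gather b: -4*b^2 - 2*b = -4*b^2 - 2*b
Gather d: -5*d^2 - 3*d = -5*d^2 - 3*d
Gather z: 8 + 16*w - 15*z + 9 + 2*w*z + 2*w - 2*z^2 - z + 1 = 18*w - 2*z^2 + z*(2*w - 16) + 18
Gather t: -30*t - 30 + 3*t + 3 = -27*t - 27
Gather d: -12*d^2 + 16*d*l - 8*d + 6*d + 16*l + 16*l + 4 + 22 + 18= -12*d^2 + d*(16*l - 2) + 32*l + 44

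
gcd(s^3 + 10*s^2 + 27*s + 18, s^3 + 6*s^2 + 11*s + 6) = s^2 + 4*s + 3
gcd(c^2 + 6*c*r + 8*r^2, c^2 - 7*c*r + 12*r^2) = 1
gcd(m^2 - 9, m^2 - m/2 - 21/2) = m + 3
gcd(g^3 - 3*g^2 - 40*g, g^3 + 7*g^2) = g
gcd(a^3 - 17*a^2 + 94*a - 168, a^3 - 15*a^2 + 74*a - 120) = a^2 - 10*a + 24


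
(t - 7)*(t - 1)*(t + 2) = t^3 - 6*t^2 - 9*t + 14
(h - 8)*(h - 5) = h^2 - 13*h + 40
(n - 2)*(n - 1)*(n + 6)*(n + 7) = n^4 + 10*n^3 + 5*n^2 - 100*n + 84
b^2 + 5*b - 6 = (b - 1)*(b + 6)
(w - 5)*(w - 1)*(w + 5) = w^3 - w^2 - 25*w + 25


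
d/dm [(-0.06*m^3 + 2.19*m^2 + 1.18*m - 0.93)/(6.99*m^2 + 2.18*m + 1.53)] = (-0.4194*m^4 - 0.261599999999998*m^3 - 3.7494*m^2 + 19.7028*m + 3.8328)/(48.8601*m^4 + 30.4764*m^3 + 26.1418*m^2 + 6.6708*m + 2.3409)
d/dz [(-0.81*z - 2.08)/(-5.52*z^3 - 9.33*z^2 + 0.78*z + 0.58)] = (-8.9424*z^3 - 42.0021*z^2 - 38.8128*z + 1.1526)/(30.4704*z^6 + 103.0032*z^5 + 78.4377*z^4 - 20.958*z^3 - 10.2144*z^2 + 0.9048*z + 0.3364)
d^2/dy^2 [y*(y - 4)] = 2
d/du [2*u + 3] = 2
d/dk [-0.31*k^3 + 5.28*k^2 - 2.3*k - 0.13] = -0.93*k^2 + 10.56*k - 2.3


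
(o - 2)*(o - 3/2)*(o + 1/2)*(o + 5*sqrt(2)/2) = o^4 - 3*o^3 + 5*sqrt(2)*o^3/2 - 15*sqrt(2)*o^2/2 + 5*o^2/4 + 3*o/2 + 25*sqrt(2)*o/8 + 15*sqrt(2)/4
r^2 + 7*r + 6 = (r + 1)*(r + 6)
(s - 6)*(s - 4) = s^2 - 10*s + 24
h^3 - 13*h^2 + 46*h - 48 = (h - 8)*(h - 3)*(h - 2)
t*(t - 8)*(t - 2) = t^3 - 10*t^2 + 16*t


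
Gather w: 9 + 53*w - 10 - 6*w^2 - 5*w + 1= -6*w^2 + 48*w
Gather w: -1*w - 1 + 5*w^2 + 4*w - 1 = 5*w^2 + 3*w - 2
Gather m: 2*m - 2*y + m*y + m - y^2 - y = m*(y + 3) - y^2 - 3*y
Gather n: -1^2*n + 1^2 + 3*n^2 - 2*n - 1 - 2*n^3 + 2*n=-2*n^3 + 3*n^2 - n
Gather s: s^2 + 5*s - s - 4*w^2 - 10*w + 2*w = s^2 + 4*s - 4*w^2 - 8*w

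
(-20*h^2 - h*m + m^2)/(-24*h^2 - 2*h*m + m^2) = (5*h - m)/(6*h - m)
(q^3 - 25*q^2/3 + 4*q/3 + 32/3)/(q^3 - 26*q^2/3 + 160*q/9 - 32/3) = 3*(q^2 - 7*q - 8)/(3*q^2 - 22*q + 24)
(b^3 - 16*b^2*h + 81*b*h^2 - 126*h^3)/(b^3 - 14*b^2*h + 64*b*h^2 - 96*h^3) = (b^2 - 10*b*h + 21*h^2)/(b^2 - 8*b*h + 16*h^2)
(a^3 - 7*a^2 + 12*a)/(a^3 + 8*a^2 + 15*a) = (a^2 - 7*a + 12)/(a^2 + 8*a + 15)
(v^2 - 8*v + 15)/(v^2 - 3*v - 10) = (v - 3)/(v + 2)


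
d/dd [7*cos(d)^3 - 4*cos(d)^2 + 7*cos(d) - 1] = (-21*cos(d)^2 + 8*cos(d) - 7)*sin(d)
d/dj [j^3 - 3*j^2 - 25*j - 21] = 3*j^2 - 6*j - 25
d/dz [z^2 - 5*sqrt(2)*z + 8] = 2*z - 5*sqrt(2)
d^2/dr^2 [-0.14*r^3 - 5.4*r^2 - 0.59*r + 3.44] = -0.84*r - 10.8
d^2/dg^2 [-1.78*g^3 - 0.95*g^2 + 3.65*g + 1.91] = -10.68*g - 1.9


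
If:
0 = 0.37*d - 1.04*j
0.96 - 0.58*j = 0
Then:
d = 4.65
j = 1.66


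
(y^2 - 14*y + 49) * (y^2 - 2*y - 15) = y^4 - 16*y^3 + 62*y^2 + 112*y - 735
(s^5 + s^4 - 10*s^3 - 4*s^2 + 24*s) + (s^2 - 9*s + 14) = s^5 + s^4 - 10*s^3 - 3*s^2 + 15*s + 14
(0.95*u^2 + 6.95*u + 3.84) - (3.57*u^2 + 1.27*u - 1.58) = -2.62*u^2 + 5.68*u + 5.42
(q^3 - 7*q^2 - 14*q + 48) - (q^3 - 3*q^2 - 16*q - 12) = -4*q^2 + 2*q + 60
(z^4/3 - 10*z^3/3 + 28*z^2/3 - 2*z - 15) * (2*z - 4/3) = 2*z^5/3 - 64*z^4/9 + 208*z^3/9 - 148*z^2/9 - 82*z/3 + 20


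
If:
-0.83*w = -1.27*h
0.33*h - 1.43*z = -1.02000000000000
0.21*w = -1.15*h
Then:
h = 0.00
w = 0.00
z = 0.71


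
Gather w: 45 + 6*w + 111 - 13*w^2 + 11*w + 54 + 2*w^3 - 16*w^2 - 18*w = 2*w^3 - 29*w^2 - w + 210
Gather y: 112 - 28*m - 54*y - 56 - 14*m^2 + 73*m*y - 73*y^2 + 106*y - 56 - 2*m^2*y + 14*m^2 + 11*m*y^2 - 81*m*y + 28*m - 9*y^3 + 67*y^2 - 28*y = -9*y^3 + y^2*(11*m - 6) + y*(-2*m^2 - 8*m + 24)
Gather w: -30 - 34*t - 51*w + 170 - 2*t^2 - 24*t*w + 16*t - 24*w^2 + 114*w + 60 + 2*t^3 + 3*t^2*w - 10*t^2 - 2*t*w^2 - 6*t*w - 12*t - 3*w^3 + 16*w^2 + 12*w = 2*t^3 - 12*t^2 - 30*t - 3*w^3 + w^2*(-2*t - 8) + w*(3*t^2 - 30*t + 75) + 200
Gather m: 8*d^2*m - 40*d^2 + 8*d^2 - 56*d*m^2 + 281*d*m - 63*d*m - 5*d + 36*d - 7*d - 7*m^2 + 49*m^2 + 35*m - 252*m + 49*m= -32*d^2 + 24*d + m^2*(42 - 56*d) + m*(8*d^2 + 218*d - 168)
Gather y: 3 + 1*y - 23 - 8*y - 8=-7*y - 28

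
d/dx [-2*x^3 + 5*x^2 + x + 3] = -6*x^2 + 10*x + 1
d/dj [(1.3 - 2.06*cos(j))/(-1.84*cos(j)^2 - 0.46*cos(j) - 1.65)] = (3.7904*cos(j)^2 - 4.784*cos(j) - 3.997)*sin(j)/(3.3856*cos(j)^4 + 1.6928*cos(j)^3 + 6.2836*cos(j)^2 + 1.518*cos(j) + 2.7225)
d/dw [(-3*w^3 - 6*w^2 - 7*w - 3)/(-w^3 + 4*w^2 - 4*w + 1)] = (-18*w^4 + 10*w^3 + 34*w^2 + 12*w - 19)/(w^6 - 8*w^5 + 24*w^4 - 34*w^3 + 24*w^2 - 8*w + 1)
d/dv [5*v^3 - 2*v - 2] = 15*v^2 - 2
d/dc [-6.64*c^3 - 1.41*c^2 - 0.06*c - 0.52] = -19.92*c^2 - 2.82*c - 0.06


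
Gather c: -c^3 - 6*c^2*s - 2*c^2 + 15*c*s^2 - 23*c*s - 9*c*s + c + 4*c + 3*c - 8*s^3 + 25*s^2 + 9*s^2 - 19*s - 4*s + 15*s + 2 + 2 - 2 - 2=-c^3 + c^2*(-6*s - 2) + c*(15*s^2 - 32*s + 8) - 8*s^3 + 34*s^2 - 8*s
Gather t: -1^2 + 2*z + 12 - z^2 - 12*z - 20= -z^2 - 10*z - 9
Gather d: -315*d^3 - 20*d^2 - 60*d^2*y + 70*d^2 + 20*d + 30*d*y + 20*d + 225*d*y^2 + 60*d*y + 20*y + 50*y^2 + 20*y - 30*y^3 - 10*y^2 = -315*d^3 + d^2*(50 - 60*y) + d*(225*y^2 + 90*y + 40) - 30*y^3 + 40*y^2 + 40*y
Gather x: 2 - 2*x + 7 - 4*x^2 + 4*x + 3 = -4*x^2 + 2*x + 12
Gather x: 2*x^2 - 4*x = 2*x^2 - 4*x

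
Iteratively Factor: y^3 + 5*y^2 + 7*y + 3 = (y + 1)*(y^2 + 4*y + 3) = (y + 1)^2*(y + 3)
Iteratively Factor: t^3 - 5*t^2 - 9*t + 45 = (t - 3)*(t^2 - 2*t - 15) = (t - 3)*(t + 3)*(t - 5)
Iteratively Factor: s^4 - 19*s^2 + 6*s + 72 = (s - 3)*(s^3 + 3*s^2 - 10*s - 24) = (s - 3)^2*(s^2 + 6*s + 8) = (s - 3)^2*(s + 4)*(s + 2)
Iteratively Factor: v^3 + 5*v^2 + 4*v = (v + 1)*(v^2 + 4*v) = (v + 1)*(v + 4)*(v)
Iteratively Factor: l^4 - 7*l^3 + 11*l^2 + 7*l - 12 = (l - 1)*(l^3 - 6*l^2 + 5*l + 12) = (l - 4)*(l - 1)*(l^2 - 2*l - 3) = (l - 4)*(l - 3)*(l - 1)*(l + 1)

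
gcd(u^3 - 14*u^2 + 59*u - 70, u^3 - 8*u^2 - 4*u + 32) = u - 2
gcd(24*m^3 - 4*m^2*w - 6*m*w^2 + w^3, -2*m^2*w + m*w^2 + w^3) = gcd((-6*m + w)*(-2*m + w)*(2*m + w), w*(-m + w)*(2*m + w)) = 2*m + w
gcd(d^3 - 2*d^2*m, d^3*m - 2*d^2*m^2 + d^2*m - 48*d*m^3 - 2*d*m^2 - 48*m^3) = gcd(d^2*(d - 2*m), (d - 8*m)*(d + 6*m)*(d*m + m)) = 1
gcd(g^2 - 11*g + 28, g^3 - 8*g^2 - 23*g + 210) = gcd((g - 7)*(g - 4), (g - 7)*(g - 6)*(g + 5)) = g - 7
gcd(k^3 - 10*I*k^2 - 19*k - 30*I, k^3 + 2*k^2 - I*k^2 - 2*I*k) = 1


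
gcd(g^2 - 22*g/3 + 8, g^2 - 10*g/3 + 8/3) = g - 4/3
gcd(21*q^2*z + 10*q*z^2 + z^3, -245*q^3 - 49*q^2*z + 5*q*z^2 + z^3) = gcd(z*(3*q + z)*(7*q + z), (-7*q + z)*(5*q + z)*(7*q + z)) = 7*q + z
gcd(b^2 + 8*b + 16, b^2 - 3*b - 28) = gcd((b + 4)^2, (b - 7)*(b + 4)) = b + 4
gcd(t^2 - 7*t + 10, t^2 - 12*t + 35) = t - 5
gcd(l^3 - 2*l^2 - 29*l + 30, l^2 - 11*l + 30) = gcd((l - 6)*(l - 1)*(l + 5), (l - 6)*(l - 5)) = l - 6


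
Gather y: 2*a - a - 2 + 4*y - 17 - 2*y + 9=a + 2*y - 10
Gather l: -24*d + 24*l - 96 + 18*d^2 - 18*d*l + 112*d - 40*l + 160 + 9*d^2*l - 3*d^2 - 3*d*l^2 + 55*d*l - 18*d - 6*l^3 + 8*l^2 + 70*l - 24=15*d^2 + 70*d - 6*l^3 + l^2*(8 - 3*d) + l*(9*d^2 + 37*d + 54) + 40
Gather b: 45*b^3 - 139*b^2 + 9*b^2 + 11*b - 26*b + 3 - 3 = 45*b^3 - 130*b^2 - 15*b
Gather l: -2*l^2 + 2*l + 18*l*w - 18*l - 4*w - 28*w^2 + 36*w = -2*l^2 + l*(18*w - 16) - 28*w^2 + 32*w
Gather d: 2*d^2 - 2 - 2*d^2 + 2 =0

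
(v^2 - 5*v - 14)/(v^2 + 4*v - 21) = (v^2 - 5*v - 14)/(v^2 + 4*v - 21)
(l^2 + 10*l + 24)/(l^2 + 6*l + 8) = (l + 6)/(l + 2)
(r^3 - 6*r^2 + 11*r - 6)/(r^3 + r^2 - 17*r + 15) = (r - 2)/(r + 5)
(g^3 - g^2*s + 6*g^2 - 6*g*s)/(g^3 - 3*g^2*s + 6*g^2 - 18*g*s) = (-g + s)/(-g + 3*s)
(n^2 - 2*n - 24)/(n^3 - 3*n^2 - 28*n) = (n - 6)/(n*(n - 7))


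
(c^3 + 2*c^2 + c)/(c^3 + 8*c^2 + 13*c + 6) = c/(c + 6)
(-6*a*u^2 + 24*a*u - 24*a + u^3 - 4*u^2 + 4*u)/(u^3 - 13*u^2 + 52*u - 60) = (-6*a*u + 12*a + u^2 - 2*u)/(u^2 - 11*u + 30)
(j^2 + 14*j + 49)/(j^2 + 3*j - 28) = (j + 7)/(j - 4)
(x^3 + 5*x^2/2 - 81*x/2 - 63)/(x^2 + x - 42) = x + 3/2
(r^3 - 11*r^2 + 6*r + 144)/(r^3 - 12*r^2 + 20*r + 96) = (r + 3)/(r + 2)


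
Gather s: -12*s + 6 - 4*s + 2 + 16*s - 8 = 0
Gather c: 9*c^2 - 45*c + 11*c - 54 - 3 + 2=9*c^2 - 34*c - 55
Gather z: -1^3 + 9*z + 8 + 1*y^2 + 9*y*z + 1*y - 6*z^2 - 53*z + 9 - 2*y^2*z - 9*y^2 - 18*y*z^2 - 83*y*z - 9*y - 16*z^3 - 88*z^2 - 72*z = -8*y^2 - 8*y - 16*z^3 + z^2*(-18*y - 94) + z*(-2*y^2 - 74*y - 116) + 16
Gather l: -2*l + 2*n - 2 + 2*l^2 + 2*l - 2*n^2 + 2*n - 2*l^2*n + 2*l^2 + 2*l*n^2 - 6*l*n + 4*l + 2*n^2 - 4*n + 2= l^2*(4 - 2*n) + l*(2*n^2 - 6*n + 4)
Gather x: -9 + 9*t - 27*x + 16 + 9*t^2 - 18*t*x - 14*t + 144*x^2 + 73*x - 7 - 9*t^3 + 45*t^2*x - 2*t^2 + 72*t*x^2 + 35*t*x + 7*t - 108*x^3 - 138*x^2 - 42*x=-9*t^3 + 7*t^2 + 2*t - 108*x^3 + x^2*(72*t + 6) + x*(45*t^2 + 17*t + 4)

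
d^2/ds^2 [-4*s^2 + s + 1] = -8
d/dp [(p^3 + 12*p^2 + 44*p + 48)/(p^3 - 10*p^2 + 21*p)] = 2*(-11*p^4 - 23*p^3 + 274*p^2 + 480*p - 504)/(p^2*(p^4 - 20*p^3 + 142*p^2 - 420*p + 441))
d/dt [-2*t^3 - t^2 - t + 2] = -6*t^2 - 2*t - 1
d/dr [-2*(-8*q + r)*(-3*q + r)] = 22*q - 4*r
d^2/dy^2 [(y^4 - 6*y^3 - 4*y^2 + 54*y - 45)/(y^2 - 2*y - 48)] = 2*(y^6 - 6*y^5 - 132*y^4 + 502*y^3 + 11385*y^2 - 33426*y - 16740)/(y^6 - 6*y^5 - 132*y^4 + 568*y^3 + 6336*y^2 - 13824*y - 110592)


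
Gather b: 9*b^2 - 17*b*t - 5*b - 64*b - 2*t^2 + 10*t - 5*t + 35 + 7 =9*b^2 + b*(-17*t - 69) - 2*t^2 + 5*t + 42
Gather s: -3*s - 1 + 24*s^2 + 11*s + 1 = 24*s^2 + 8*s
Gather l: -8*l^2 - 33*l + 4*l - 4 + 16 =-8*l^2 - 29*l + 12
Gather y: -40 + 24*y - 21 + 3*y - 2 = 27*y - 63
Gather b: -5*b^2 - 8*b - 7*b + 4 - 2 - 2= -5*b^2 - 15*b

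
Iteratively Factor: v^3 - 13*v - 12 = (v + 1)*(v^2 - v - 12) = (v + 1)*(v + 3)*(v - 4)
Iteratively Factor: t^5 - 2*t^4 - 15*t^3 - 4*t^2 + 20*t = (t + 2)*(t^4 - 4*t^3 - 7*t^2 + 10*t) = t*(t + 2)*(t^3 - 4*t^2 - 7*t + 10) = t*(t + 2)^2*(t^2 - 6*t + 5) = t*(t - 5)*(t + 2)^2*(t - 1)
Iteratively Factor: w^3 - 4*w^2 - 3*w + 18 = (w - 3)*(w^2 - w - 6) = (w - 3)^2*(w + 2)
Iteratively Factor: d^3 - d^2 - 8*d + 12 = (d - 2)*(d^2 + d - 6) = (d - 2)*(d + 3)*(d - 2)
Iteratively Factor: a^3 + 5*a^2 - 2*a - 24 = (a + 4)*(a^2 + a - 6) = (a - 2)*(a + 4)*(a + 3)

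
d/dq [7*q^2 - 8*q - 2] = 14*q - 8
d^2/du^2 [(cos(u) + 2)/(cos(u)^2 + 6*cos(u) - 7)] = (-9*(1 - cos(2*u))^2*cos(u)/4 - (1 - cos(2*u))^2/2 - 151*cos(u)/2 - 81*cos(2*u) - 21*cos(3*u) + cos(5*u)/2 + 177)/((cos(u) - 1)^3*(cos(u) + 7)^3)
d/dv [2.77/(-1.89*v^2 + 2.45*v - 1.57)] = (10.4706*v - 6.7865)/(1.89*v^2 - 2.45*v + 1.57)^2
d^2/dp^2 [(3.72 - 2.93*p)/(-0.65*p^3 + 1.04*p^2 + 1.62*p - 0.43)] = (7.42755*p^5 - 30.74448*p^4 + 52.744276*p^3 - 10.465572*p^2 - 23.50452*p - 18.770628)/(0.274625*p^9 - 1.3182*p^8 + 0.0557699999999999*p^7 + 5.990881*p^6 - 1.883076*p^5 - 9.509604*p^4 + 0.455811*p^3 + 2.808588*p^2 - 0.898614*p + 0.079507)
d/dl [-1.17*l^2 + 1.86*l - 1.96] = 1.86 - 2.34*l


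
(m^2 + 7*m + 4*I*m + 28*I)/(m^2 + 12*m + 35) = (m + 4*I)/(m + 5)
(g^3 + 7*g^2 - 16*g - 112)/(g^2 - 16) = g + 7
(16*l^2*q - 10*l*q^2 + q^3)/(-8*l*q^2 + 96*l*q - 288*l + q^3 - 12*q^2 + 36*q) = q*(-2*l + q)/(q^2 - 12*q + 36)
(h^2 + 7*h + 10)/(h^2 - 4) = (h + 5)/(h - 2)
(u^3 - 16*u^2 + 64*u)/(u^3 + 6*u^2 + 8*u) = (u^2 - 16*u + 64)/(u^2 + 6*u + 8)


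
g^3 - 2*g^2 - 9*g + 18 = (g - 3)*(g - 2)*(g + 3)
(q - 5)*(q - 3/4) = q^2 - 23*q/4 + 15/4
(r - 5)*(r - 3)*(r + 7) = r^3 - r^2 - 41*r + 105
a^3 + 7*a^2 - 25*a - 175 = (a - 5)*(a + 5)*(a + 7)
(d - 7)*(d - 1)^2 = d^3 - 9*d^2 + 15*d - 7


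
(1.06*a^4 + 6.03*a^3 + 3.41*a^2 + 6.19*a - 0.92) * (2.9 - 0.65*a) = -0.689*a^5 - 0.8455*a^4 + 15.2705*a^3 + 5.8655*a^2 + 18.549*a - 2.668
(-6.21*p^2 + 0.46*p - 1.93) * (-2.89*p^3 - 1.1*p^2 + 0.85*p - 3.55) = 17.9469*p^5 + 5.5016*p^4 - 0.2068*p^3 + 24.5595*p^2 - 3.2735*p + 6.8515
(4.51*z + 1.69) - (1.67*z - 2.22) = 2.84*z + 3.91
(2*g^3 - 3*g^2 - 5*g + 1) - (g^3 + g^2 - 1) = g^3 - 4*g^2 - 5*g + 2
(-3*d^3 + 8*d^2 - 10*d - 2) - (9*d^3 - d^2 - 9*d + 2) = -12*d^3 + 9*d^2 - d - 4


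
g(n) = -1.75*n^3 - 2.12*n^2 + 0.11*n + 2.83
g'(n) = -5.25*n^2 - 4.24*n + 0.11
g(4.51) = -200.33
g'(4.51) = -125.80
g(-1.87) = 6.65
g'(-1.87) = -10.32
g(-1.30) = 2.95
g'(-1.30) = -3.25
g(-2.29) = 12.48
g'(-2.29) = -17.71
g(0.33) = 2.57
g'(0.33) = -1.86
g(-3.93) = 75.88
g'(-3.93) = -64.31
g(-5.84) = 278.44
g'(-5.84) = -154.18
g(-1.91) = 7.08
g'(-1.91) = -10.94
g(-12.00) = 2720.23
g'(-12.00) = -705.01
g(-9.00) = 1105.87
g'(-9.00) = -386.98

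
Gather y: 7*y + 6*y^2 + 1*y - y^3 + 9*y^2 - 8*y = -y^3 + 15*y^2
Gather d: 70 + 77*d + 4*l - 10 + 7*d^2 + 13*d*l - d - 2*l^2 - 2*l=7*d^2 + d*(13*l + 76) - 2*l^2 + 2*l + 60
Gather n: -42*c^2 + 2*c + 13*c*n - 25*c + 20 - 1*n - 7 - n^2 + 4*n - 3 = -42*c^2 - 23*c - n^2 + n*(13*c + 3) + 10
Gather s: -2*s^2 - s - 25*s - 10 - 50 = -2*s^2 - 26*s - 60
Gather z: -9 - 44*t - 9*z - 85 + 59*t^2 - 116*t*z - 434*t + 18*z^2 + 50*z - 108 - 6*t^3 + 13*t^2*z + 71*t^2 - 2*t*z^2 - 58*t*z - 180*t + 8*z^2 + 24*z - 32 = -6*t^3 + 130*t^2 - 658*t + z^2*(26 - 2*t) + z*(13*t^2 - 174*t + 65) - 234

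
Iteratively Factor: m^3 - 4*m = (m + 2)*(m^2 - 2*m) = m*(m + 2)*(m - 2)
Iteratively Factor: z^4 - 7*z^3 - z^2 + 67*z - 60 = (z - 5)*(z^3 - 2*z^2 - 11*z + 12) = (z - 5)*(z + 3)*(z^2 - 5*z + 4) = (z - 5)*(z - 1)*(z + 3)*(z - 4)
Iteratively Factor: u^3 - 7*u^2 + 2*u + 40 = (u - 4)*(u^2 - 3*u - 10) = (u - 4)*(u + 2)*(u - 5)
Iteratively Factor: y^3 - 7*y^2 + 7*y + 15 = (y + 1)*(y^2 - 8*y + 15) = (y - 5)*(y + 1)*(y - 3)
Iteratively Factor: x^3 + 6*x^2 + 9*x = (x + 3)*(x^2 + 3*x) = x*(x + 3)*(x + 3)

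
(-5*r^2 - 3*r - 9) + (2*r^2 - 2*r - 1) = -3*r^2 - 5*r - 10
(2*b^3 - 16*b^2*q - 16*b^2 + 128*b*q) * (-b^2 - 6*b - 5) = -2*b^5 + 16*b^4*q + 4*b^4 - 32*b^3*q + 86*b^3 - 688*b^2*q + 80*b^2 - 640*b*q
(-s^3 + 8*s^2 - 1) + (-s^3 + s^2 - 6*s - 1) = -2*s^3 + 9*s^2 - 6*s - 2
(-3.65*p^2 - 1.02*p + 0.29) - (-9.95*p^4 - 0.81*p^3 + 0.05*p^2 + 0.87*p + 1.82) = 9.95*p^4 + 0.81*p^3 - 3.7*p^2 - 1.89*p - 1.53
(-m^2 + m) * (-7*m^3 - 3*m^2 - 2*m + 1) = 7*m^5 - 4*m^4 - m^3 - 3*m^2 + m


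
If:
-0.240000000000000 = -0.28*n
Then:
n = 0.86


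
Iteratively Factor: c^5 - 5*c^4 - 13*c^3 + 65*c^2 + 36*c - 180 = (c + 3)*(c^4 - 8*c^3 + 11*c^2 + 32*c - 60) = (c - 3)*(c + 3)*(c^3 - 5*c^2 - 4*c + 20) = (c - 3)*(c + 2)*(c + 3)*(c^2 - 7*c + 10) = (c - 3)*(c - 2)*(c + 2)*(c + 3)*(c - 5)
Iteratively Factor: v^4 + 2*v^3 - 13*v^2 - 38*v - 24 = (v + 3)*(v^3 - v^2 - 10*v - 8) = (v - 4)*(v + 3)*(v^2 + 3*v + 2) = (v - 4)*(v + 1)*(v + 3)*(v + 2)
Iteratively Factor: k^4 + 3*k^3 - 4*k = (k)*(k^3 + 3*k^2 - 4) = k*(k - 1)*(k^2 + 4*k + 4) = k*(k - 1)*(k + 2)*(k + 2)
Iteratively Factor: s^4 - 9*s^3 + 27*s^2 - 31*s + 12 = (s - 3)*(s^3 - 6*s^2 + 9*s - 4) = (s - 3)*(s - 1)*(s^2 - 5*s + 4) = (s - 4)*(s - 3)*(s - 1)*(s - 1)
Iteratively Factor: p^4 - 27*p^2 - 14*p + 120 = (p - 5)*(p^3 + 5*p^2 - 2*p - 24) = (p - 5)*(p + 3)*(p^2 + 2*p - 8) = (p - 5)*(p - 2)*(p + 3)*(p + 4)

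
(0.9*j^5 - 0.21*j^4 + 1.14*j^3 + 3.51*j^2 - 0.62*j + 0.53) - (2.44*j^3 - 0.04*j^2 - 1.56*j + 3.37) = 0.9*j^5 - 0.21*j^4 - 1.3*j^3 + 3.55*j^2 + 0.94*j - 2.84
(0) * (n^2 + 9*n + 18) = 0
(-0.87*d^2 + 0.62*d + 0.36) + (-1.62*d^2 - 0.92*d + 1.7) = -2.49*d^2 - 0.3*d + 2.06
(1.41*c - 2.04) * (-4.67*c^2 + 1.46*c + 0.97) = -6.5847*c^3 + 11.5854*c^2 - 1.6107*c - 1.9788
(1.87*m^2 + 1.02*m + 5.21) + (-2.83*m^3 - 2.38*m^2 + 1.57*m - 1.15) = -2.83*m^3 - 0.51*m^2 + 2.59*m + 4.06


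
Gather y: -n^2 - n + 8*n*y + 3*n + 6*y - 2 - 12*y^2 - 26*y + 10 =-n^2 + 2*n - 12*y^2 + y*(8*n - 20) + 8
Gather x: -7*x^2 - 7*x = -7*x^2 - 7*x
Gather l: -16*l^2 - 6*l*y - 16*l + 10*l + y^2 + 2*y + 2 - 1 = -16*l^2 + l*(-6*y - 6) + y^2 + 2*y + 1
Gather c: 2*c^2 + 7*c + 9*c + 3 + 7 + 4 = 2*c^2 + 16*c + 14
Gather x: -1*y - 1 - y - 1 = -2*y - 2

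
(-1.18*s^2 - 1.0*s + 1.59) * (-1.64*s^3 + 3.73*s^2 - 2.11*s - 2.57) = 1.9352*s^5 - 2.7614*s^4 - 3.8478*s^3 + 11.0733*s^2 - 0.7849*s - 4.0863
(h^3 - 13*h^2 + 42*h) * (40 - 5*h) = -5*h^4 + 105*h^3 - 730*h^2 + 1680*h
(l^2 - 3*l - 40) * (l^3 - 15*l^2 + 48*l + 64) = l^5 - 18*l^4 + 53*l^3 + 520*l^2 - 2112*l - 2560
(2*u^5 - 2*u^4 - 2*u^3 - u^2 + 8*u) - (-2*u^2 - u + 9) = 2*u^5 - 2*u^4 - 2*u^3 + u^2 + 9*u - 9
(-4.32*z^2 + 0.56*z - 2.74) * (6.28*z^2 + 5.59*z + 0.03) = -27.1296*z^4 - 20.632*z^3 - 14.2064*z^2 - 15.2998*z - 0.0822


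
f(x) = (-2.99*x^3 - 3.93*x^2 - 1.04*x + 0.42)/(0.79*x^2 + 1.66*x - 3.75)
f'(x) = (-1.58*x - 1.66)*(-2.99*x^3 - 3.93*x^2 - 1.04*x + 0.42)/(0.79*x^2 + 1.66*x - 3.75)^2 + (-8.97*x^2 - 7.86*x - 1.04)/(0.79*x^2 + 1.66*x - 3.75)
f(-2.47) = -7.94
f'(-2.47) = 17.87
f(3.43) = -15.13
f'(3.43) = -2.35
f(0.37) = 0.22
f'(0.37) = 1.87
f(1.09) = 9.24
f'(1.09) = 51.40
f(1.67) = -21.38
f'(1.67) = 43.03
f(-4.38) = 43.73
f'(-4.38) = 22.09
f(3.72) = -15.85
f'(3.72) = -2.61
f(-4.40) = 43.30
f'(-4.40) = 21.00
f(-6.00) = 34.69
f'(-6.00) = -0.37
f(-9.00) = 41.31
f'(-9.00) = -3.05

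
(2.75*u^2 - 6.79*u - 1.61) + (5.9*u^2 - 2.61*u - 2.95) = 8.65*u^2 - 9.4*u - 4.56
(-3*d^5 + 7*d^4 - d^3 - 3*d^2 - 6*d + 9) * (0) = 0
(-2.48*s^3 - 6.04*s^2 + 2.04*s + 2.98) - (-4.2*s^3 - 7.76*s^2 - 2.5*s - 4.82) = 1.72*s^3 + 1.72*s^2 + 4.54*s + 7.8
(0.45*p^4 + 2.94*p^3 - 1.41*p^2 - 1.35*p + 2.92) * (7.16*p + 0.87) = 3.222*p^5 + 21.4419*p^4 - 7.5378*p^3 - 10.8927*p^2 + 19.7327*p + 2.5404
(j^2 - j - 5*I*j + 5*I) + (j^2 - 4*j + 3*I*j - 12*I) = 2*j^2 - 5*j - 2*I*j - 7*I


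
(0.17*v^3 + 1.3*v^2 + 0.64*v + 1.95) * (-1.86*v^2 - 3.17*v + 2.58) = -0.3162*v^5 - 2.9569*v^4 - 4.8728*v^3 - 2.3018*v^2 - 4.5303*v + 5.031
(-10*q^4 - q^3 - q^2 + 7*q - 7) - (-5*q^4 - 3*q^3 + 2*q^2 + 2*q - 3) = -5*q^4 + 2*q^3 - 3*q^2 + 5*q - 4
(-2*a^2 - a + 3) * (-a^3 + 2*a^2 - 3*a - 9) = 2*a^5 - 3*a^4 + a^3 + 27*a^2 - 27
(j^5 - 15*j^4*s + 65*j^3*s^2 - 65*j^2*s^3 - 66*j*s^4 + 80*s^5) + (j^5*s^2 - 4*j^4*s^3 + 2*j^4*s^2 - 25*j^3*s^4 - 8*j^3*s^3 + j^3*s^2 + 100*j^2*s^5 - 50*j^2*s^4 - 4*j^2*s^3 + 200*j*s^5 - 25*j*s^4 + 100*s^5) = j^5*s^2 + j^5 - 4*j^4*s^3 + 2*j^4*s^2 - 15*j^4*s - 25*j^3*s^4 - 8*j^3*s^3 + 66*j^3*s^2 + 100*j^2*s^5 - 50*j^2*s^4 - 69*j^2*s^3 + 200*j*s^5 - 91*j*s^4 + 180*s^5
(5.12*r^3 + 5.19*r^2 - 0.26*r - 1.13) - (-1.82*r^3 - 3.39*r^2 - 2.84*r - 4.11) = 6.94*r^3 + 8.58*r^2 + 2.58*r + 2.98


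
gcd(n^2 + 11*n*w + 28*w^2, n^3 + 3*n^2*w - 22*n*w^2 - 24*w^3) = 1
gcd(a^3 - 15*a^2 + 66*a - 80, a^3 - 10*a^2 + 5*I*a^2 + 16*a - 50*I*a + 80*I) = a^2 - 10*a + 16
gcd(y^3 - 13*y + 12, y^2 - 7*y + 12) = y - 3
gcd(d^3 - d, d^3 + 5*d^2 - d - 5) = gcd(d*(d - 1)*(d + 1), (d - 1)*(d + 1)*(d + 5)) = d^2 - 1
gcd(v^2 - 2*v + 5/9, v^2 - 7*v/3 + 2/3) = v - 1/3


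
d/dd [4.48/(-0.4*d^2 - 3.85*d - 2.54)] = (3.584*d + 17.248)/(0.4*d^2 + 3.85*d + 2.54)^2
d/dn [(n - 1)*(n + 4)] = 2*n + 3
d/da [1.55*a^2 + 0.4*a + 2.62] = 3.1*a + 0.4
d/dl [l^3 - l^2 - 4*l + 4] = 3*l^2 - 2*l - 4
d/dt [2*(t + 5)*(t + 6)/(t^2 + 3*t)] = 4*(-4*t^2 - 30*t - 45)/(t^2*(t^2 + 6*t + 9))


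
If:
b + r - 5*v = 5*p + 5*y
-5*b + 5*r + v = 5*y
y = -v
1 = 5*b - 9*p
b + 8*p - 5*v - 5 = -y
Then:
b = 13/14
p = 17/42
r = 23/21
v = -5/36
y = 5/36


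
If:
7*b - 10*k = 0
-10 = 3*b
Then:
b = -10/3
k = -7/3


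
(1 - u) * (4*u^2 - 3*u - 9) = -4*u^3 + 7*u^2 + 6*u - 9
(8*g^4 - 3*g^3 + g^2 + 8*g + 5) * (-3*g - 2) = -24*g^5 - 7*g^4 + 3*g^3 - 26*g^2 - 31*g - 10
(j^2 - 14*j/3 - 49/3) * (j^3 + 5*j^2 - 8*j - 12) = j^5 + j^4/3 - 143*j^3/3 - 169*j^2/3 + 560*j/3 + 196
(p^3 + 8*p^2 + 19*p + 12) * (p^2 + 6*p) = p^5 + 14*p^4 + 67*p^3 + 126*p^2 + 72*p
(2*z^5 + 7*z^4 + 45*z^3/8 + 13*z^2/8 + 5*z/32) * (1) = 2*z^5 + 7*z^4 + 45*z^3/8 + 13*z^2/8 + 5*z/32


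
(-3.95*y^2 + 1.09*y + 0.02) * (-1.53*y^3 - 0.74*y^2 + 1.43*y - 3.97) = 6.0435*y^5 + 1.2553*y^4 - 6.4857*y^3 + 17.2254*y^2 - 4.2987*y - 0.0794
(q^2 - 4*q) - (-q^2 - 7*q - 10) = 2*q^2 + 3*q + 10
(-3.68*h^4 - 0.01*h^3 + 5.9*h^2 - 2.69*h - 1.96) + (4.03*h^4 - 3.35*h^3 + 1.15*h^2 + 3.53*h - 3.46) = 0.35*h^4 - 3.36*h^3 + 7.05*h^2 + 0.84*h - 5.42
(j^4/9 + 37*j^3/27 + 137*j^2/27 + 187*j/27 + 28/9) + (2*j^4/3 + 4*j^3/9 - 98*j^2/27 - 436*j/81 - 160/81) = 7*j^4/9 + 49*j^3/27 + 13*j^2/9 + 125*j/81 + 92/81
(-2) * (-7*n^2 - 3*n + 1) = 14*n^2 + 6*n - 2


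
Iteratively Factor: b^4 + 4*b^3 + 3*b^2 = (b)*(b^3 + 4*b^2 + 3*b) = b*(b + 1)*(b^2 + 3*b) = b*(b + 1)*(b + 3)*(b)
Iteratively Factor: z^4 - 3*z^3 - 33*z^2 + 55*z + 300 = (z + 3)*(z^3 - 6*z^2 - 15*z + 100) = (z - 5)*(z + 3)*(z^2 - z - 20) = (z - 5)*(z + 3)*(z + 4)*(z - 5)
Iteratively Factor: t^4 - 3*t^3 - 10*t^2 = (t)*(t^3 - 3*t^2 - 10*t) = t*(t - 5)*(t^2 + 2*t) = t*(t - 5)*(t + 2)*(t)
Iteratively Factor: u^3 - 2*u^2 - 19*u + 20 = (u - 5)*(u^2 + 3*u - 4) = (u - 5)*(u - 1)*(u + 4)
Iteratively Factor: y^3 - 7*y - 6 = (y + 2)*(y^2 - 2*y - 3) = (y + 1)*(y + 2)*(y - 3)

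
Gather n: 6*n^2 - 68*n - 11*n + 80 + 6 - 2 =6*n^2 - 79*n + 84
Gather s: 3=3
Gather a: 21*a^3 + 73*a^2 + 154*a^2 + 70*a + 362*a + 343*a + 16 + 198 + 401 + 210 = 21*a^3 + 227*a^2 + 775*a + 825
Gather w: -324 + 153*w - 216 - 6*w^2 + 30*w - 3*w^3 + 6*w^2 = -3*w^3 + 183*w - 540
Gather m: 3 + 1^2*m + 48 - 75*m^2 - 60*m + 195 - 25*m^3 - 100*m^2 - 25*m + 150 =-25*m^3 - 175*m^2 - 84*m + 396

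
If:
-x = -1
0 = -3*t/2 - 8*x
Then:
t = -16/3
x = 1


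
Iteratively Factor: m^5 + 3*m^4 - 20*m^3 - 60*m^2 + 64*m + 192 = (m + 4)*(m^4 - m^3 - 16*m^2 + 4*m + 48) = (m - 4)*(m + 4)*(m^3 + 3*m^2 - 4*m - 12) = (m - 4)*(m - 2)*(m + 4)*(m^2 + 5*m + 6) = (m - 4)*(m - 2)*(m + 3)*(m + 4)*(m + 2)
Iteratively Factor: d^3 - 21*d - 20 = (d + 4)*(d^2 - 4*d - 5) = (d + 1)*(d + 4)*(d - 5)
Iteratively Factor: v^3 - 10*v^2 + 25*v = (v)*(v^2 - 10*v + 25) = v*(v - 5)*(v - 5)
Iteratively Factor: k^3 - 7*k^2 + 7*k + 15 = (k + 1)*(k^2 - 8*k + 15) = (k - 5)*(k + 1)*(k - 3)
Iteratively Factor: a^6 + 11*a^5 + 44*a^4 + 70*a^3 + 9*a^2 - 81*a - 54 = (a + 2)*(a^5 + 9*a^4 + 26*a^3 + 18*a^2 - 27*a - 27) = (a + 2)*(a + 3)*(a^4 + 6*a^3 + 8*a^2 - 6*a - 9) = (a + 2)*(a + 3)^2*(a^3 + 3*a^2 - a - 3) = (a - 1)*(a + 2)*(a + 3)^2*(a^2 + 4*a + 3) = (a - 1)*(a + 1)*(a + 2)*(a + 3)^2*(a + 3)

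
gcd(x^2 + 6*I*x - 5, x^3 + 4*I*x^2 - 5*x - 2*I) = x + I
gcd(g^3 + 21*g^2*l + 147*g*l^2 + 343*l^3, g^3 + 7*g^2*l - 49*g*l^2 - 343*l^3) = g^2 + 14*g*l + 49*l^2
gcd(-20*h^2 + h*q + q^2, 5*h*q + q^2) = 5*h + q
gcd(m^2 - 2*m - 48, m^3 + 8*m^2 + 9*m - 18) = m + 6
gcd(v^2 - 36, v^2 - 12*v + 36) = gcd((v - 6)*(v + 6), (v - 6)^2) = v - 6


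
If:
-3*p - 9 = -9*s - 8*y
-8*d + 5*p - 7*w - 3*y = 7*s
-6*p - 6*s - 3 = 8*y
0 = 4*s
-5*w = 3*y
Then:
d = -71/96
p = -4/3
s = 0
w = -3/8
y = 5/8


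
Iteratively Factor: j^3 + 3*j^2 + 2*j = (j)*(j^2 + 3*j + 2) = j*(j + 2)*(j + 1)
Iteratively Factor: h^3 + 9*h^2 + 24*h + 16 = (h + 1)*(h^2 + 8*h + 16) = (h + 1)*(h + 4)*(h + 4)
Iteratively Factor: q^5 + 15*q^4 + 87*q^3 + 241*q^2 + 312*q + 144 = (q + 1)*(q^4 + 14*q^3 + 73*q^2 + 168*q + 144) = (q + 1)*(q + 3)*(q^3 + 11*q^2 + 40*q + 48) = (q + 1)*(q + 3)*(q + 4)*(q^2 + 7*q + 12) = (q + 1)*(q + 3)*(q + 4)^2*(q + 3)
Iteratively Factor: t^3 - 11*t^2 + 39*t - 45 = (t - 3)*(t^2 - 8*t + 15) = (t - 5)*(t - 3)*(t - 3)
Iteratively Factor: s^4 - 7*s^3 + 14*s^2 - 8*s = (s)*(s^3 - 7*s^2 + 14*s - 8) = s*(s - 4)*(s^2 - 3*s + 2) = s*(s - 4)*(s - 1)*(s - 2)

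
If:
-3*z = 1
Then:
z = -1/3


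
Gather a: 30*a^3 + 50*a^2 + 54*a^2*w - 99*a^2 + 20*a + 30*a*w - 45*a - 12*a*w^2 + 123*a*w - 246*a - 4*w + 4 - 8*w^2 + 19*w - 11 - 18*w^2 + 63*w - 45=30*a^3 + a^2*(54*w - 49) + a*(-12*w^2 + 153*w - 271) - 26*w^2 + 78*w - 52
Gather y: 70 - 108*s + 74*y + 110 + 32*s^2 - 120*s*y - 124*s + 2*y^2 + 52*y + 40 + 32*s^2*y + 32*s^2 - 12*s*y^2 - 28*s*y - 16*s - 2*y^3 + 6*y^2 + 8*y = 64*s^2 - 248*s - 2*y^3 + y^2*(8 - 12*s) + y*(32*s^2 - 148*s + 134) + 220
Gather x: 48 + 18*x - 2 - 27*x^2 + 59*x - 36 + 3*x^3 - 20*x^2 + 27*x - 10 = 3*x^3 - 47*x^2 + 104*x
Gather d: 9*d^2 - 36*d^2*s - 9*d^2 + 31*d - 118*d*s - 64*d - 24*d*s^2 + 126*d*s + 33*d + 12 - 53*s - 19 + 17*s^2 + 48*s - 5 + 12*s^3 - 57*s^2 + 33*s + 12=-36*d^2*s + d*(-24*s^2 + 8*s) + 12*s^3 - 40*s^2 + 28*s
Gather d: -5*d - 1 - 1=-5*d - 2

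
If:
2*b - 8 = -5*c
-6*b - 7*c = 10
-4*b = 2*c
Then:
No Solution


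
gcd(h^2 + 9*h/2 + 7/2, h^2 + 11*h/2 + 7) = h + 7/2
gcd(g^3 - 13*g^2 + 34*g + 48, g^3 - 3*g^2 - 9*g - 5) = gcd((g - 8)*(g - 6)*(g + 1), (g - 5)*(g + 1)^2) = g + 1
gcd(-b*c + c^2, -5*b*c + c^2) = c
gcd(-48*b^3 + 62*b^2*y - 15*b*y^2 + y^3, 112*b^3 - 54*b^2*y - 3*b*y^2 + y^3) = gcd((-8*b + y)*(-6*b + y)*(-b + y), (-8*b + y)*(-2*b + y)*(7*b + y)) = -8*b + y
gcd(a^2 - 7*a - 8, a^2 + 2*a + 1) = a + 1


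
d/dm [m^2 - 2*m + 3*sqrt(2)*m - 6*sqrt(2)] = 2*m - 2 + 3*sqrt(2)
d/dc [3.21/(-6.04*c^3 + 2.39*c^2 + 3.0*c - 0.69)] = (58.1652*c^2 - 15.3438*c - 9.63)/(6.04*c^3 - 2.39*c^2 - 3.0*c + 0.69)^2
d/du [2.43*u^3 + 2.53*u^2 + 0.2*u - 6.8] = 7.29*u^2 + 5.06*u + 0.2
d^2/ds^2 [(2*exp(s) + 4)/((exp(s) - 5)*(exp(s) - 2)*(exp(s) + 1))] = 8*(exp(6*s) - 27*exp(4*s) + 47*exp(3*s) + 18*exp(2*s) + 117*exp(s) + 10)*exp(s)/(exp(9*s) - 18*exp(8*s) + 117*exp(7*s) - 294*exp(6*s) - 9*exp(5*s) + 1098*exp(4*s) - 753*exp(3*s) - 1530*exp(2*s) + 900*exp(s) + 1000)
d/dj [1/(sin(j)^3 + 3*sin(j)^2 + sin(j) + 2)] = (-6*sin(j) + 3*cos(j)^2 - 4)*cos(j)/(sin(j)^3 + 3*sin(j)^2 + sin(j) + 2)^2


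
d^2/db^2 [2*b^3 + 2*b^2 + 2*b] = 12*b + 4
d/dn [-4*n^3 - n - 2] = -12*n^2 - 1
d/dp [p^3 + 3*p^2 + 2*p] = 3*p^2 + 6*p + 2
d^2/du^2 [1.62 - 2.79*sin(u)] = 2.79*sin(u)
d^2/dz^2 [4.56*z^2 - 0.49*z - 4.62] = 9.12000000000000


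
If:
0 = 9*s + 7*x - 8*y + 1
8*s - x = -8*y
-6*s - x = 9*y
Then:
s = -17/433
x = -24/433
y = 14/433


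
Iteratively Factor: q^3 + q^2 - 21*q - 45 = (q + 3)*(q^2 - 2*q - 15) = (q - 5)*(q + 3)*(q + 3)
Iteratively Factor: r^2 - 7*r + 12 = (r - 3)*(r - 4)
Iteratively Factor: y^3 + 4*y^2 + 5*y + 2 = (y + 2)*(y^2 + 2*y + 1) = (y + 1)*(y + 2)*(y + 1)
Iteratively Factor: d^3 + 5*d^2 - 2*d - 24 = (d - 2)*(d^2 + 7*d + 12) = (d - 2)*(d + 4)*(d + 3)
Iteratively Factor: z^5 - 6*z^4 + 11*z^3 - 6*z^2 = (z - 3)*(z^4 - 3*z^3 + 2*z^2) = z*(z - 3)*(z^3 - 3*z^2 + 2*z) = z*(z - 3)*(z - 2)*(z^2 - z) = z^2*(z - 3)*(z - 2)*(z - 1)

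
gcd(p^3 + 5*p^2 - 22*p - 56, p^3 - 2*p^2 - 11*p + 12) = p - 4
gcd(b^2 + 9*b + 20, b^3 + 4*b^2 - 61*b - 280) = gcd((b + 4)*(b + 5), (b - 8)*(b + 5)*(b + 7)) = b + 5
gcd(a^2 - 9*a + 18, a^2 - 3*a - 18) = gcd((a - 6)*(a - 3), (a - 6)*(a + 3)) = a - 6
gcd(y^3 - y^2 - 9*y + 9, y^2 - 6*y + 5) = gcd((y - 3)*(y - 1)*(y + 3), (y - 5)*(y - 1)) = y - 1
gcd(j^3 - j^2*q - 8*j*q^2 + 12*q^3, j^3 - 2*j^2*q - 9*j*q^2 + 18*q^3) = -j^2 - j*q + 6*q^2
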